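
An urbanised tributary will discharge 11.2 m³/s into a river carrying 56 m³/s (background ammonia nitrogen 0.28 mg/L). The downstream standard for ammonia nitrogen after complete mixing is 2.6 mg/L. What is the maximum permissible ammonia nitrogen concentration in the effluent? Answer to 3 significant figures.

At the limit, (Qr·Cr + Qe·Cₑ)/(Qr + Qe) = 2.6:
Cₑ = (67.20·2.6 − 56.00·0.2800) / 11.20 = 14.20 mg/L.

14.2 mg/L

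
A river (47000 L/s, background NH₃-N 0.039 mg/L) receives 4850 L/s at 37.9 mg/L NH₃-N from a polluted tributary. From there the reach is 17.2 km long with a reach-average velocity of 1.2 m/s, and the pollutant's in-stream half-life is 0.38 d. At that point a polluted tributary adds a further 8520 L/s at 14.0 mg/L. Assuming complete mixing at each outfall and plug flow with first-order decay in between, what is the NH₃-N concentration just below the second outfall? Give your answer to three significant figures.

4.25 mg/L

Conservation of mass: C = (47000·0.03900 + 4850·37.90) / 51850 = 185600/51850 = 3.580 mg/L; combined flow 51850 L/s.
Travel time t = 17.2·1000 / 1.2 = 14330 s = 3.981 h.
Half-life 0.38 d → k = ln 2 / 0.38 = 1.824 d⁻¹.
After decay, C = 3.580 × e^(−kt) = 3.580 × 0.7389 = 2.646 mg/L.
At the second outfall, C = (51850·2.646 + 8520·14.00) / (51850 + 8520) = 4.248 mg/L.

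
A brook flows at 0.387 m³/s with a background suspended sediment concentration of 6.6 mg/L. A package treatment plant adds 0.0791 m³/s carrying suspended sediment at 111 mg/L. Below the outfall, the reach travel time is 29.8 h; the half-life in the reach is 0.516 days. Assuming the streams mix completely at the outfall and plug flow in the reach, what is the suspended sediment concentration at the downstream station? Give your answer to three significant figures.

4.59 mg/L

Mixed concentration C = ΣQC/ΣQ = (0.3870·6.600 + 0.07910·111.0) / 0.4661 = 11.33/0.4661 = 24.32 mg/L.
Half-life 0.516 d → k = ln 2 / 0.516 = 1.343 d⁻¹.
Applying C = C₀e^(−kt): 24.32 × 0.1886 = 4.587 mg/L.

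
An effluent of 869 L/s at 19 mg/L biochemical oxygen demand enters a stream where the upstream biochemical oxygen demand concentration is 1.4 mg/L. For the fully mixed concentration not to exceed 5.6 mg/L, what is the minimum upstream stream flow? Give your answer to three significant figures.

Set C_mix = 5.6: (Q·1.400 + 869.0·19.00) / (Q + 869.0) = 5.6
→ Q = 869.0·(19.00 − 5.6)/(5.6 − 1.400) = 2773 L/s.

2770 L/s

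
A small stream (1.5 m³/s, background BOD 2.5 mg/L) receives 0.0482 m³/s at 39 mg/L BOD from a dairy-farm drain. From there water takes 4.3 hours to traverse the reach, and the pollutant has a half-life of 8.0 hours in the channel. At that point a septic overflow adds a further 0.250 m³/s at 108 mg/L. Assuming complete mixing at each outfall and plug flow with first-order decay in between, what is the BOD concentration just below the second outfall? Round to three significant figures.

Flow-weighted average: C = (1.500·2.500 + 0.04820·39.00) / 1.548 = 5.630/1.548 = 3.636 mg/L; combined flow 1.548 m³/s.
Half-life 8.0 h → k = ln 2 / 8.0 = 0.08664 h⁻¹ = 2.079 d⁻¹.
First-order decay: C = 3.636·exp(−k·t) = 3.636·0.6890 = 2.505 mg/L.
At the second outfall, C = (1.548·2.505 + 0.2500·108.0) / (1.548 + 0.2500) = 17.17 mg/L.

17.2 mg/L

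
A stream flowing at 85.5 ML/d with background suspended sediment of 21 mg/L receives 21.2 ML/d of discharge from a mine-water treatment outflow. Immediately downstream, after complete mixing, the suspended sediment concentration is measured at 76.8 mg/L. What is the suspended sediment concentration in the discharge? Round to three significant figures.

Mass balance: 85.50·21.00 + 21.20·Cₑ = 106.7·76.80
→ Cₑ = (106.7·76.80 − 85.50·21.00) / 21.20 = 301.8 mg/L.

302 mg/L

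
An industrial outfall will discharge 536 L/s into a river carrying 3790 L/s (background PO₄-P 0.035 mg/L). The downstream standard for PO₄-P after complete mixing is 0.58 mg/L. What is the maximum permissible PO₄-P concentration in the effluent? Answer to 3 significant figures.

4.43 mg/L

At the limit, (Qr·Cr + Qe·Cₑ)/(Qr + Qe) = 0.58:
Cₑ = (4326·0.58 − 3790·0.03500) / 536.0 = 4.434 mg/L.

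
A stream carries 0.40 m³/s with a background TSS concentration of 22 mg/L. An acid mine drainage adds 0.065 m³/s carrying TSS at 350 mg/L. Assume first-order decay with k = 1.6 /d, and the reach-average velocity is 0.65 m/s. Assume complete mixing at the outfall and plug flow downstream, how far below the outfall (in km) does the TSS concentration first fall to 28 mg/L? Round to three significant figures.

Mixed concentration C = ΣQC/ΣQ = (0.4000·22.00 + 0.06500·350.0) / 0.4650 = 31.55/0.4650 = 67.85 mg/L.
Set 67.85·exp(−k·t) = 28 → t = ln(67.85/28)/k = 47790 s = 13.28 h.
Distance = v·t = 0.65·47790 = 31070 m = 31.07 km.

31.1 km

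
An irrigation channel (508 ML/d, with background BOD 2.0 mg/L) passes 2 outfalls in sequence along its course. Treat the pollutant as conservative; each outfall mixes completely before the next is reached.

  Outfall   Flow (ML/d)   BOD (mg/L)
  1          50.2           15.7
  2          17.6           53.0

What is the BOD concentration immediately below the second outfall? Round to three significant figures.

4.75 mg/L

After outfall 1: Q = 508.0 + 50.20 = 558.2 ML/d; C = (508.0·2.000 + 50.20·15.70)/558.2 = 3.232 mg/L.
After outfall 2: Q = 558.2 + 17.60 = 575.8 ML/d; C = (558.2·3.232 + 17.60·53.00)/575.8 = 4.753 mg/L.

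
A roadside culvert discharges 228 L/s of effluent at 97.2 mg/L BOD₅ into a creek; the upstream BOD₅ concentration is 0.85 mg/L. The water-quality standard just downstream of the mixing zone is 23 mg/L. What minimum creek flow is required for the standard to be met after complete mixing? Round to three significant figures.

Set C_mix = 23: (Q·0.8500 + 228.0·97.20) / (Q + 228.0) = 23
→ Q = 228.0·(97.20 − 23)/(23 − 0.8500) = 763.8 L/s.

764 L/s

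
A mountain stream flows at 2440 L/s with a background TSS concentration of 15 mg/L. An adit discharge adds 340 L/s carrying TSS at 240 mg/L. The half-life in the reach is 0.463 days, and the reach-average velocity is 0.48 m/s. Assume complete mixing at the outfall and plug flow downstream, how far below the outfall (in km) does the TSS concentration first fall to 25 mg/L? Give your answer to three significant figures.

14.7 km

Conservation of mass: C = (2440·15.00 + 340.0·240.0) / 2780 = 118200/2780 = 42.52 mg/L.
Half-life 0.463 d → k = ln 2 / 0.463 = 1.497 d⁻¹.
Set 42.52·exp(−k·t) = 25 → t = ln(42.52/25)/k = 30650 s = 8.513 h.
Distance = v·t = 0.48·30650 = 14710 m = 14.71 km.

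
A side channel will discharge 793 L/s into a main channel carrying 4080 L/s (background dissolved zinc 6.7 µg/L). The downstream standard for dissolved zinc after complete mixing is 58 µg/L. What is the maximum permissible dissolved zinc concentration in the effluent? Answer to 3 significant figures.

At the limit, (Qr·Cr + Qe·Cₑ)/(Qr + Qe) = 58:
Cₑ = (4873·58 − 4080·6.700) / 793.0 = 321.9 µg/L.

322 µg/L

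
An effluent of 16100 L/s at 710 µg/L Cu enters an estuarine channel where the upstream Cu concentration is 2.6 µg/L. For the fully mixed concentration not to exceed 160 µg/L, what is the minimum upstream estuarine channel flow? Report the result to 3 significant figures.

56300 L/s

Set C_mix = 160: (Q·2.600 + 16100·710.0) / (Q + 16100) = 160
→ Q = 16100·(710.0 − 160)/(160 − 2.600) = 56260 L/s.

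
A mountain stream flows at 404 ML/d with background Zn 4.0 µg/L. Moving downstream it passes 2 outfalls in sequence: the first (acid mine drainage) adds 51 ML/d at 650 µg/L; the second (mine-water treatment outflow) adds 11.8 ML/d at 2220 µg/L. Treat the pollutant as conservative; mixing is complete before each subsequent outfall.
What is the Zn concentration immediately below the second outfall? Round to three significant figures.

Outfall 1: combined Q = 455.0 ML/d; C = (404.0·4.000 + 51.00·650.0)/455.0 = 76.41 µg/L.
Outfall 2: combined Q = 466.8 ML/d; C = (455.0·76.41 + 11.80·2220)/466.8 = 130.6 µg/L.

131 µg/L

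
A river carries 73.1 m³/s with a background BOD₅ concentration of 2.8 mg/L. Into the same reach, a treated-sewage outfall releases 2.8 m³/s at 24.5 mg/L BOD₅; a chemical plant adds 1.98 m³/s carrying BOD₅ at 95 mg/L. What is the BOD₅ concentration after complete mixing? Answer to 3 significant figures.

Mass balance: C = (73.10·2.800 + 2.800·24.50 + 1.980·95.00) / 77.88 = 461.4/77.88 = 5.924 mg/L.

5.92 mg/L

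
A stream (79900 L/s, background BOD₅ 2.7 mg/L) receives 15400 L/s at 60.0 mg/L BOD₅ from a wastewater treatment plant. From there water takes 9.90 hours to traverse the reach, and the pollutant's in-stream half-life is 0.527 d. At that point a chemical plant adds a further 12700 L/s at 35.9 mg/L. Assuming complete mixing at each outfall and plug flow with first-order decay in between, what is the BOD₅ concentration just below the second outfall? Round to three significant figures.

10.4 mg/L

Flow-weighted average: C = (79900·2.700 + 15400·60.00) / 95300 = 1140000/95300 = 11.96 mg/L; combined flow 95300 L/s.
Half-life 0.527 d → k = ln 2 / 0.527 = 1.315 d⁻¹.
Applying C = C₀e^(−kt): 11.96 × 0.5813 = 6.952 mg/L.
Second outfall: C = (95300·6.952 + 12700·35.90)/108000 = 10.36 mg/L.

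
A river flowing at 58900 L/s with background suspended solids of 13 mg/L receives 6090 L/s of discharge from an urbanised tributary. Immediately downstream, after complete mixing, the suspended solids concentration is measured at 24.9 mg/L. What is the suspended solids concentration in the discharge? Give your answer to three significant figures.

140 mg/L

Mass balance: 58900·13.00 + 6090·Cₑ = 64990·24.90
→ Cₑ = (64990·24.90 − 58900·13.00) / 6090 = 140.0 mg/L.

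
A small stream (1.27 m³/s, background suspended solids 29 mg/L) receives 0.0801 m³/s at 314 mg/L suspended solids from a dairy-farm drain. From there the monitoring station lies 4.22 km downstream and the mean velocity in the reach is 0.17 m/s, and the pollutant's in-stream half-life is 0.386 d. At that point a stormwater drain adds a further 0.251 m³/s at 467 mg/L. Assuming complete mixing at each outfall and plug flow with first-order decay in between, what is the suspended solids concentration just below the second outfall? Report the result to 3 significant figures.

96.3 mg/L

Flow-weighted average: C = (1.270·29.00 + 0.08010·314.0) / 1.350 = 61.98/1.350 = 45.91 mg/L; combined flow 1.350 m³/s.
Travel time t = 4.22·1000 / 0.17 = 24820 s = 6.895 h.
Half-life 0.386 d → k = ln 2 / 0.386 = 1.796 d⁻¹.
After decay, C = 45.91 × e^(−kt) = 45.91 × 0.5969 = 27.41 mg/L.
At the second outfall, C = (1.350·27.41 + 0.2510·467.0) / (1.350 + 0.2510) = 96.32 mg/L.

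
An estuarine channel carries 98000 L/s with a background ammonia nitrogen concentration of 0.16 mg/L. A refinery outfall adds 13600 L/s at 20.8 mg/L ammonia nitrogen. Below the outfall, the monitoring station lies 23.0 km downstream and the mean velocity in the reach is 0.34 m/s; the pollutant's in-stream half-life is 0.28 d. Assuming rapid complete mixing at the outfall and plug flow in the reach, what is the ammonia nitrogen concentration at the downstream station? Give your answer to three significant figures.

Conservation of mass: C = (98000·0.1600 + 13600·20.80) / 111600 = 298600/111600 = 2.675 mg/L.
Travel time t = 23.0·1000 / 0.34 = 67650 s = 18.79 h.
Half-life 0.28 d → k = ln 2 / 0.28 = 2.476 d⁻¹.
First-order decay: C = 2.675·exp(−k·t) = 2.675·0.1440 = 0.3851 mg/L.

0.385 mg/L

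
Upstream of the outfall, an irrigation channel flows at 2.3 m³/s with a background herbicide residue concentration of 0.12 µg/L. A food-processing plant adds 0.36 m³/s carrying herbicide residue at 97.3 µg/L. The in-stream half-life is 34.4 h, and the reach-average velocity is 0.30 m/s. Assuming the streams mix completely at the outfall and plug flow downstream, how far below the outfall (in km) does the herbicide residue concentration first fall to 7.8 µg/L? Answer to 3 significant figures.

28.5 km

Mixed concentration C = ΣQC/ΣQ = (2.300·0.1200 + 0.3600·97.30) / 2.660 = 35.30/2.660 = 13.27 µg/L.
Half-life 34.4 h → k = ln 2 / 34.4 = 0.02015 h⁻¹ = 0.4836 d⁻¹.
Set 13.27·exp(−k·t) = 7.8 → t = ln(13.27/7.8)/k = 94970 s = 26.38 h.
Distance = v·t = 0.30·94970 = 28490 m = 28.49 km.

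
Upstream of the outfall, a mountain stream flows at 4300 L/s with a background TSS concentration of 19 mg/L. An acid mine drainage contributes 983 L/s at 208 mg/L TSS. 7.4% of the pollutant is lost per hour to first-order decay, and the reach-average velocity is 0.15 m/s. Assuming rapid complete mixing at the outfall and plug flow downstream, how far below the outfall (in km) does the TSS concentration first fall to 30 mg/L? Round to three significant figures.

Mass balance: C = (4300·19.00 + 983.0·208.0) / 5283 = 286200/5283 = 54.17 mg/L.
7.4%/h lost → k = −ln(1 − 0.074) = 0.07688 h⁻¹.
Set 54.17·exp(−k·t) = 30 → t = ln(54.17/30)/k = 27670 s = 7.686 h.
Distance = v·t = 0.15·27670 = 4150 m = 4.150 km.

4.15 km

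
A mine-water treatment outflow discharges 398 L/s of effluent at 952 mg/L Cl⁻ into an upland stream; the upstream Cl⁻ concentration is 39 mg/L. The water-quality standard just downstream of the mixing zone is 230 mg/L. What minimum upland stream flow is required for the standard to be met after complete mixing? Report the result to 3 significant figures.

1500 L/s

Set C_mix = 230: (Q·39.00 + 398.0·952.0) / (Q + 398.0) = 230
→ Q = 398.0·(952.0 − 230)/(230 − 39.00) = 1504 L/s.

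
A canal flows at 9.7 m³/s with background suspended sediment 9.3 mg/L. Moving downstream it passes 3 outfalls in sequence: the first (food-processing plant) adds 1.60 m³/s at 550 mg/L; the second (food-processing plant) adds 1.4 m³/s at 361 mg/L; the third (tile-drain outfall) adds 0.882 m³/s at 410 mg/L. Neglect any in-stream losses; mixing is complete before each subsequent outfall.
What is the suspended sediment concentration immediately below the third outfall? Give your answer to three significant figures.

Below outfall 1: Q → 11.30 m³/s, C = (9.700·9.300 + 1.600·550.0)/11.30 = 85.86 mg/L.
Below outfall 2: Q → 12.70 m³/s, C = (11.30·85.86 + 1.400·361.0)/12.70 = 116.2 mg/L.
Below outfall 3: Q → 13.58 m³/s, C = (12.70·116.2 + 0.8820·410.0)/13.58 = 135.3 mg/L.

135 mg/L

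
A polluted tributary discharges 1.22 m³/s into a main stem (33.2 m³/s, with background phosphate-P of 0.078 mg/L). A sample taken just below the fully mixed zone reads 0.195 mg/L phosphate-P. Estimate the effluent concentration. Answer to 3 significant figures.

3.38 mg/L

Mass balance: 33.20·0.07800 + 1.220·Cₑ = 34.42·0.1950
→ Cₑ = (34.42·0.1950 − 33.20·0.07800) / 1.220 = 3.379 mg/L.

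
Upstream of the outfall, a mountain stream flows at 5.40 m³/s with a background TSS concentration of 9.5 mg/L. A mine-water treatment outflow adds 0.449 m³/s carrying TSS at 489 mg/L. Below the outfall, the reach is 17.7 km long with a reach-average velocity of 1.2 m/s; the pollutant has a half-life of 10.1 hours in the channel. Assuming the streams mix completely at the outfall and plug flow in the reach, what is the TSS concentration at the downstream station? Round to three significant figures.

Conservation of mass: C = (5.400·9.500 + 0.4490·489.0) / 5.849 = 270.9/5.849 = 46.31 mg/L.
Travel time t = 17.7·1000 / 1.2 = 14750 s = 4.097 h.
Half-life 10.1 h → k = ln 2 / 10.1 = 0.06863 h⁻¹ = 1.647 d⁻¹.
Applying C = C₀e^(−kt): 46.31 × 0.7549 = 34.96 mg/L.

35.0 mg/L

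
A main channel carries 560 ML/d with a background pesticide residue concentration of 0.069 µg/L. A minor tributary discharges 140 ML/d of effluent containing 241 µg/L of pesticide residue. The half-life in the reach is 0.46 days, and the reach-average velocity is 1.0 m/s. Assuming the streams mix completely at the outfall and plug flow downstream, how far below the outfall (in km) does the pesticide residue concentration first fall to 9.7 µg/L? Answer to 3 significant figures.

92.0 km

Flow-weighted average: C = (560.0·0.06900 + 140.0·241.0) / 700.0 = 33780/700.0 = 48.26 µg/L.
Half-life 0.46 d → k = ln 2 / 0.46 = 1.507 d⁻¹.
Set 48.26·exp(−k·t) = 9.7 → t = ln(48.26/9.7)/k = 91990 s = 25.55 h.
Distance = v·t = 1.0·91990 = 91990 m = 91.99 km.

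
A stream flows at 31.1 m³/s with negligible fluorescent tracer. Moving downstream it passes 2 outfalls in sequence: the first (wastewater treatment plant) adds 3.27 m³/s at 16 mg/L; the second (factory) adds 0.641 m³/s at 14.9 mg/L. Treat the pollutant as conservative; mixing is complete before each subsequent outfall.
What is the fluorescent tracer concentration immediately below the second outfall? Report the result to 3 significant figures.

1.77 mg/L

Outfall 1: combined Q = 34.37 m³/s; C = (31.10·0 + 3.270·16.00)/34.37 = 1.522 mg/L.
Outfall 2: combined Q = 35.01 m³/s; C = (34.37·1.522 + 0.6410·14.90)/35.01 = 1.767 mg/L.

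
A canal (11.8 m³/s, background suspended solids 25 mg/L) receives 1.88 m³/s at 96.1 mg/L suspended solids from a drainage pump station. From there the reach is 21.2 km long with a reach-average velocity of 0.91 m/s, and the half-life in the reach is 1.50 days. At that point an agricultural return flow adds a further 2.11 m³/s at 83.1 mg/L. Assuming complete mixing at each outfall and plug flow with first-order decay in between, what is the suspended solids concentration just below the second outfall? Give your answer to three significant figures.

After mixing, C = (11.80·25.00 + 1.880·96.10) / 13.68 = 475.7/13.68 = 34.77 mg/L; combined flow 13.68 m³/s.
Travel time t = 21.2·1000 / 0.91 = 23300 s = 6.471 h.
Half-life 1.50 d → k = ln 2 / 1.50 = 0.4621 d⁻¹.
Applying C = C₀e^(−kt): 34.77 × 0.8829 = 30.70 mg/L.
Second outfall: C = (13.68·30.70 + 2.110·83.10)/15.79 = 37.70 mg/L.

37.7 mg/L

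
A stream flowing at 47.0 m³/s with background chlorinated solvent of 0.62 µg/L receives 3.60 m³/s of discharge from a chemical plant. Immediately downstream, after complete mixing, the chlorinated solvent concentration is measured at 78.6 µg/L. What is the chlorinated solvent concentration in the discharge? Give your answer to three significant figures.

Mass balance: 47.00·0.6200 + 3.600·Cₑ = 50.60·78.60
→ Cₑ = (50.60·78.60 − 47.00·0.6200) / 3.600 = 1097 µg/L.

1100 µg/L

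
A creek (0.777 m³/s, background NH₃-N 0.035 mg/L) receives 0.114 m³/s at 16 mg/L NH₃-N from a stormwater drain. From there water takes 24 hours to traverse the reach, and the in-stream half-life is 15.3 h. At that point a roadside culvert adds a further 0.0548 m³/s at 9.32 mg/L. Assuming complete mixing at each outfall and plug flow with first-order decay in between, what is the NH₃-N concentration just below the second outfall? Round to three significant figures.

1.20 mg/L

Flow-weighted average: C = (0.7770·0.03500 + 0.1140·16.00) / 0.8910 = 1.851/0.8910 = 2.078 mg/L; combined flow 0.8910 m³/s.
Half-life 15.3 h → k = ln 2 / 15.3 = 0.04530 h⁻¹ = 1.087 d⁻¹.
First-order decay: C = 2.078·exp(−k·t) = 2.078·0.3371 = 0.7004 mg/L.
Second outfall: C = (0.8910·0.7004 + 0.05480·9.320)/0.9458 = 1.200 mg/L.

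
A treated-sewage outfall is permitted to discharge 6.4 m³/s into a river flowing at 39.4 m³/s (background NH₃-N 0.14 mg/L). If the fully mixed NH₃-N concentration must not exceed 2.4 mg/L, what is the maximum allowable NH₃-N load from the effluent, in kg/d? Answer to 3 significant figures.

9020 kg/d

Mass balance at the limit: 39.40·0.1400 + 6.400·Cₑ = 45.80·2.4 → Cₑ = 16.31 mg/L.
Load = 6.400 m³/s × 16.31 g/m³ × 86 400 s/d = 9021 kg/d.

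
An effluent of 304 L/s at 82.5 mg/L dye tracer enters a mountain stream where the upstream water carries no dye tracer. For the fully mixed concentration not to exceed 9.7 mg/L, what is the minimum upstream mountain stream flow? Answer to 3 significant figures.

2280 L/s

Set C_mix = 9.7: (Q·0 + 304.0·82.50) / (Q + 304.0) = 9.7
→ Q = 304.0·(82.50 − 9.7)/(9.7 − 0) = 2282 L/s.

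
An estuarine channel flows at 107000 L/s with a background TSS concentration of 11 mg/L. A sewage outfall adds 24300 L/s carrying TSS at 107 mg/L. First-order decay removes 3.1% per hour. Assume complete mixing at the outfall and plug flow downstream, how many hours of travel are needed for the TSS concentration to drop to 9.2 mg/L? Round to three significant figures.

Mixed concentration C = ΣQC/ΣQ = (107000·11.00 + 24300·107.0) / 131300 = 3777000/131300 = 28.77 mg/L.
3.1%/h lost → k = −ln(1 − 0.031) = 0.03149 h⁻¹.
28.77·exp(−k·t) = 9.2 → t = ln(28.77/9.2)/k = 130300 s = 36.20 h.

36.2 h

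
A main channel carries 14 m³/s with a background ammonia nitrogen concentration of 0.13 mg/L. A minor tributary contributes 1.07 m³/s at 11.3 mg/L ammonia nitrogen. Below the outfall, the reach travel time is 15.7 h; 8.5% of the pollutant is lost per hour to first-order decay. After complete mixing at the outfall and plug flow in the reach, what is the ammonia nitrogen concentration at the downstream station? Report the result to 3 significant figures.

0.229 mg/L

Flow-weighted average: C = (14.00·0.1300 + 1.070·11.30) / 15.07 = 13.91/15.07 = 0.9231 mg/L.
8.5%/h lost → k = −ln(1 − 0.085) = 0.08883 h⁻¹.
After decay, C = 0.9231 × e^(−kt) = 0.9231 × 0.2479 = 0.2289 mg/L.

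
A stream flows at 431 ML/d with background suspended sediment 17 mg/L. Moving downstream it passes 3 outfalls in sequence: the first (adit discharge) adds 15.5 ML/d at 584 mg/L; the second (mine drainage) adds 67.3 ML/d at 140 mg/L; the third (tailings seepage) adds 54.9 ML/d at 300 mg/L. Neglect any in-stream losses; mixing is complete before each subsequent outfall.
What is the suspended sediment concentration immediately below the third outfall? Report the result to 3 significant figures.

After outfall 1: Q = 431.0 + 15.50 = 446.5 ML/d; C = (431.0·17.00 + 15.50·584.0)/446.5 = 36.68 mg/L.
After outfall 2: Q = 446.5 + 67.30 = 513.8 ML/d; C = (446.5·36.68 + 67.30·140.0)/513.8 = 50.22 mg/L.
After outfall 3: Q = 513.8 + 54.90 = 568.7 ML/d; C = (513.8·50.22 + 54.90·300.0)/568.7 = 74.33 mg/L.

74.3 mg/L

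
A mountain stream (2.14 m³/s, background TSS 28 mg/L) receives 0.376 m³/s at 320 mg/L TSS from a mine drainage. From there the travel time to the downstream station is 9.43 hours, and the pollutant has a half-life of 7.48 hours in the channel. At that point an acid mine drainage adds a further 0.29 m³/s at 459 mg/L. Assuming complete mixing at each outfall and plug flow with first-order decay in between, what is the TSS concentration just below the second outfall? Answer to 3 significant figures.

Mixed concentration C = ΣQC/ΣQ = (2.140·28.00 + 0.3760·320.0) / 2.516 = 180.2/2.516 = 71.64 mg/L; combined flow 2.516 m³/s.
Half-life 7.48 h → k = ln 2 / 7.48 = 0.09267 h⁻¹ = 2.224 d⁻¹.
Decay over the reach: 71.64·exp(−kt) = 71.64·0.4173 = 29.90 mg/L.
At the second outfall, C = (2.516·29.90 + 0.2900·459.0) / (2.516 + 0.2900) = 74.25 mg/L.

74.2 mg/L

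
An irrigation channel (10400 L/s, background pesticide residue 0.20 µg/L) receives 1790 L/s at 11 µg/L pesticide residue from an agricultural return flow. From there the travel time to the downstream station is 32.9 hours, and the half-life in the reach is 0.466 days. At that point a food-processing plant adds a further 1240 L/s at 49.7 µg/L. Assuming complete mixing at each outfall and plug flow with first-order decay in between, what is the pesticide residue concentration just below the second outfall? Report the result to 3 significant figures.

After mixing, C = (10400·0.2000 + 1790·11.00) / 12190 = 21770/12190 = 1.786 µg/L; combined flow 12190 L/s.
Half-life 0.466 d → k = ln 2 / 0.466 = 1.487 d⁻¹.
First-order decay: C = 1.786·exp(−k·t) = 1.786·0.1302 = 0.2324 µg/L.
At the second outfall, C = (12190·0.2324 + 1240·49.70) / (12190 + 1240) = 4.800 µg/L.

4.80 µg/L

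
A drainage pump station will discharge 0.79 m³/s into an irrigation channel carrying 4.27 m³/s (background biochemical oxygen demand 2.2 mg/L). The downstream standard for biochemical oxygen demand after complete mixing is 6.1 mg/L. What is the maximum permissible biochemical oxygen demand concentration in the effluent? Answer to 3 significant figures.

At the limit, (Qr·Cr + Qe·Cₑ)/(Qr + Qe) = 6.1:
Cₑ = (5.060·6.1 − 4.270·2.200) / 0.7900 = 27.18 mg/L.

27.2 mg/L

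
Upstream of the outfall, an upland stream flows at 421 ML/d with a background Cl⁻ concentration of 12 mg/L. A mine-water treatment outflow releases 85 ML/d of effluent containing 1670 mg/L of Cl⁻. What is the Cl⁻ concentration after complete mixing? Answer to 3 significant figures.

Mixed concentration C = ΣQC/ΣQ = (421.0·12.00 + 85.00·1670) / 506.0 = 147000/506.0 = 290.5 mg/L.

291 mg/L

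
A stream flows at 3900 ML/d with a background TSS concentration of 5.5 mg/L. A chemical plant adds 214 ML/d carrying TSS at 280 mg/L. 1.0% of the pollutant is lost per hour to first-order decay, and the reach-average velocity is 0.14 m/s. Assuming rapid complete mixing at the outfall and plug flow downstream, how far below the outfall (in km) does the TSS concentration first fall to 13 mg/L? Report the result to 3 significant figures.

21.0 km

Mass balance: C = (3900·5.500 + 214.0·280.0) / 4114 = 81370/4114 = 19.78 mg/L.
1.0%/h lost → k = −ln(1 − 0.01) = 0.01005 h⁻¹.
Set 19.78·exp(−k·t) = 13 → t = ln(19.78/13)/k = 150300 s = 41.76 h.
Distance = v·t = 0.14·150300 = 21050 m = 21.05 km.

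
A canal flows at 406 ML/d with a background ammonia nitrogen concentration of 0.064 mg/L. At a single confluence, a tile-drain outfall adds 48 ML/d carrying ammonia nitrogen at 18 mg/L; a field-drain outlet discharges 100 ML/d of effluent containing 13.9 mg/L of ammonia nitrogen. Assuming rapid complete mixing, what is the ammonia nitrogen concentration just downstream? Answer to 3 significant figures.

Conservation of mass: C = (406.0·0.06400 + 48.00·18.00 + 100.0·13.90) / 554.0 = 2280/554.0 = 4.115 mg/L.

4.12 mg/L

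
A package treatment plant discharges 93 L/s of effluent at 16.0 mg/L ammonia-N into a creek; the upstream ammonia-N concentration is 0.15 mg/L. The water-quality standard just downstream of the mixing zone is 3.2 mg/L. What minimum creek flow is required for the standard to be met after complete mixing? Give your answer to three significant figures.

Set C_mix = 3.2: (Q·0.1500 + 93.00·16.00) / (Q + 93.00) = 3.2
→ Q = 93.00·(16.00 − 3.2)/(3.2 − 0.1500) = 390.3 L/s.

390 L/s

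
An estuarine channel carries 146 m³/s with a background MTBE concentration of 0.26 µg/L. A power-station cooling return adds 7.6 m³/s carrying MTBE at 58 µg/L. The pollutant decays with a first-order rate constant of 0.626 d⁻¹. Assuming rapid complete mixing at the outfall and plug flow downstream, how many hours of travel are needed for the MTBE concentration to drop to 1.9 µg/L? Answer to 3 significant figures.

After mixing, C = (146.0·0.2600 + 7.600·58.00) / 153.6 = 478.8/153.6 = 3.117 µg/L.
3.117·exp(−k·t) = 1.9 → t = ln(3.117/1.9)/k = 68320 s = 18.98 h.

19.0 h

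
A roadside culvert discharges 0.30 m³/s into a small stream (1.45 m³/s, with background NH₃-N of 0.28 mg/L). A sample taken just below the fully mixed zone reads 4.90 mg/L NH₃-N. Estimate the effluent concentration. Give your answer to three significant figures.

27.2 mg/L

Mass balance: 1.450·0.2800 + 0.3000·Cₑ = 1.750·4.900
→ Cₑ = (1.750·4.900 − 1.450·0.2800) / 0.3000 = 27.23 mg/L.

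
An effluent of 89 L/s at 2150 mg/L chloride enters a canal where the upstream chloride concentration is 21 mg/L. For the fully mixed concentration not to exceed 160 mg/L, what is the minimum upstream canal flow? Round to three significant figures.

Set C_mix = 160: (Q·21.00 + 89.00·2150) / (Q + 89.00) = 160
→ Q = 89.00·(2150 − 160)/(160 − 21.00) = 1274 L/s.

1270 L/s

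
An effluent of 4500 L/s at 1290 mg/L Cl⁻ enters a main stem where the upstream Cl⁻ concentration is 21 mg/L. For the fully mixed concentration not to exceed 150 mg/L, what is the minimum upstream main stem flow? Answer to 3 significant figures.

39800 L/s

Set C_mix = 150: (Q·21.00 + 4500·1290) / (Q + 4500) = 150
→ Q = 4500·(1290 − 150)/(150 − 21.00) = 39770 L/s.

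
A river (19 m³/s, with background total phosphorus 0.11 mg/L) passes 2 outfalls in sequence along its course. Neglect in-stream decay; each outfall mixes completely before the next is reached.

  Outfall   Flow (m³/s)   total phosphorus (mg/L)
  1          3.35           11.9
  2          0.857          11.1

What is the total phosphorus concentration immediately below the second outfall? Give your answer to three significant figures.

Outfall 1: combined Q = 22.35 m³/s; C = (19.00·0.1100 + 3.350·11.90)/22.35 = 1.877 mg/L.
Outfall 2: combined Q = 23.21 m³/s; C = (22.35·1.877 + 0.8570·11.10)/23.21 = 2.218 mg/L.

2.22 mg/L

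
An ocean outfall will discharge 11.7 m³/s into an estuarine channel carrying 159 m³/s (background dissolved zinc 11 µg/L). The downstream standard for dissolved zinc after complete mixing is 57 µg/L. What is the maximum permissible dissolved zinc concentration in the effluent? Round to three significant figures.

682 µg/L

At the limit, (Qr·Cr + Qe·Cₑ)/(Qr + Qe) = 57:
Cₑ = (170.7·57 − 159.0·11.00) / 11.70 = 682.1 µg/L.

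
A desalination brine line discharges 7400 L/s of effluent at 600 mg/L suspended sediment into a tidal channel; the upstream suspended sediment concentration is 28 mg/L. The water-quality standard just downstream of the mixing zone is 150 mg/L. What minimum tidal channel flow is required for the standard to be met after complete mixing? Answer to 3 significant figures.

Set C_mix = 150: (Q·28.00 + 7400·600.0) / (Q + 7400) = 150
→ Q = 7400·(600.0 − 150)/(150 − 28.00) = 27300 L/s.

27300 L/s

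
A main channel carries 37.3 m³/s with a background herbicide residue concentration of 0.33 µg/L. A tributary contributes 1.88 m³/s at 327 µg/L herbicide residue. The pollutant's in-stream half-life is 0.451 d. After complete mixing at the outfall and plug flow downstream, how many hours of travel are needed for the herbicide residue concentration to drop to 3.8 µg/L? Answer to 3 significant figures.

Mass balance: C = (37.30·0.3300 + 1.880·327.0) / 39.18 = 627.1/39.18 = 16.00 µg/L.
Half-life 0.451 d → k = ln 2 / 0.451 = 1.537 d⁻¹.
16.00·exp(−k·t) = 3.8 → t = ln(16.00/3.8)/k = 80830 s = 22.45 h.

22.5 h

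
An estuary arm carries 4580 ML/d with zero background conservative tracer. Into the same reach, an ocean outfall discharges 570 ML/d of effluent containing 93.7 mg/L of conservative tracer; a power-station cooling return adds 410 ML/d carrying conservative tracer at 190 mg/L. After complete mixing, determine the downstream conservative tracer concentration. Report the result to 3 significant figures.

23.6 mg/L

Mass balance: C = (4580·0 + 570.0·93.70 + 410.0·190.0) / 5560 = 131300/5560 = 23.62 mg/L.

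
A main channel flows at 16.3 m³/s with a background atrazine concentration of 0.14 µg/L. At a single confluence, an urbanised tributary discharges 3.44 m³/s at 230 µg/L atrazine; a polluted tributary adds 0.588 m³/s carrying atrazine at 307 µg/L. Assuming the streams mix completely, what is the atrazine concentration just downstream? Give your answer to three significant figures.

47.9 µg/L

Conservation of mass: C = (16.30·0.1400 + 3.440·230.0 + 0.5880·307.0) / 20.33 = 974.0/20.33 = 47.91 µg/L.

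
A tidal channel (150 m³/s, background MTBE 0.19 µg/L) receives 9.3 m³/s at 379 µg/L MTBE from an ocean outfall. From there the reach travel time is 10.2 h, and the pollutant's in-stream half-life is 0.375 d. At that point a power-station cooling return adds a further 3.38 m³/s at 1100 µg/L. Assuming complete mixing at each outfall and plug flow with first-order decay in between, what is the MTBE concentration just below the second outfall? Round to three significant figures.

32.8 µg/L

Conservation of mass: C = (150.0·0.1900 + 9.300·379.0) / 159.3 = 3553/159.3 = 22.31 µg/L; combined flow 159.3 m³/s.
Half-life 0.375 d → k = ln 2 / 0.375 = 1.848 d⁻¹.
Decay over the reach: 22.31·exp(−kt) = 22.31·0.4559 = 10.17 µg/L.
At the second outfall, C = (159.3·10.17 + 3.380·1100) / (159.3 + 3.380) = 32.81 µg/L.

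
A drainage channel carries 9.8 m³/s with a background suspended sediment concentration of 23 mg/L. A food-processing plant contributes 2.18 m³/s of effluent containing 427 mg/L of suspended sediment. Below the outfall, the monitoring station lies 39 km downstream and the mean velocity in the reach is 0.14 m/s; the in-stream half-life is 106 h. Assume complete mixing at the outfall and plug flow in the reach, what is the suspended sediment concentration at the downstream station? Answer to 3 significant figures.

58.2 mg/L

Mass balance: C = (9.800·23.00 + 2.180·427.0) / 11.98 = 1156/11.98 = 96.52 mg/L.
Travel time t = 39·1000 / 0.14 = 278600 s = 77.38 h.
Half-life 106 h → k = ln 2 / 106 = 0.006539 h⁻¹ = 0.1569 d⁻¹.
After decay, C = 96.52 × e^(−kt) = 96.52 × 0.6029 = 58.19 mg/L.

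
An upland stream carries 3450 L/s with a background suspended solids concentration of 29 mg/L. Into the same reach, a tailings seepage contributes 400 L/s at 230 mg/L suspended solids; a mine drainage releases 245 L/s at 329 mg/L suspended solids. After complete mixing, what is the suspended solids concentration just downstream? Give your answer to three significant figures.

66.6 mg/L

After mixing, C = (3450·29.00 + 400.0·230.0 + 245.0·329.0) / 4095 = 272700/4095 = 66.58 mg/L.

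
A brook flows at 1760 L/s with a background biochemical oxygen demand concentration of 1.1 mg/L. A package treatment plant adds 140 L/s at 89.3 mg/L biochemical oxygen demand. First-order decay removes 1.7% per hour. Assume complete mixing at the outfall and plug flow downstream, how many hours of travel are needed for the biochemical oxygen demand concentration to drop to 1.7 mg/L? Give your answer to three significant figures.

Conservation of mass: C = (1760·1.100 + 140.0·89.30) / 1900 = 14440/1900 = 7.599 mg/L.
1.7%/h lost → k = −ln(1 − 0.017) = 0.01715 h⁻¹.
7.599·exp(−k·t) = 1.7 → t = ln(7.599/1.7)/k = 314400 s = 87.33 h.

87.3 h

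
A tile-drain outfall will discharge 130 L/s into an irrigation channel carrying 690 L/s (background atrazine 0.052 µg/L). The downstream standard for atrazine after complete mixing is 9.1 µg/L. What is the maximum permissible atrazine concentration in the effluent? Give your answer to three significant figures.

57.1 µg/L

At the limit, (Qr·Cr + Qe·Cₑ)/(Qr + Qe) = 9.1:
Cₑ = (820.0·9.1 − 690.0·0.05200) / 130.0 = 57.12 µg/L.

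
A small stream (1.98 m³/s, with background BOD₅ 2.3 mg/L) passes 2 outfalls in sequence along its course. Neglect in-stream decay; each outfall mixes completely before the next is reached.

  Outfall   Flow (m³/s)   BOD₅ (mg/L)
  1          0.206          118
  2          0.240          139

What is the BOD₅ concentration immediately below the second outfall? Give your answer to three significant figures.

Outfall 1: combined Q = 2.186 m³/s; C = (1.980·2.300 + 0.2060·118.0)/2.186 = 13.20 mg/L.
Outfall 2: combined Q = 2.426 m³/s; C = (2.186·13.20 + 0.2400·139.0)/2.426 = 25.65 mg/L.

25.6 mg/L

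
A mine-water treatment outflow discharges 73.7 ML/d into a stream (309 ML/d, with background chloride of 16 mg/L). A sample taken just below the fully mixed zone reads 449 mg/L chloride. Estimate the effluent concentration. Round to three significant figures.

2260 mg/L

Mass balance: 309.0·16.00 + 73.70·Cₑ = 382.7·449.0
→ Cₑ = (382.7·449.0 − 309.0·16.00) / 73.70 = 2264 mg/L.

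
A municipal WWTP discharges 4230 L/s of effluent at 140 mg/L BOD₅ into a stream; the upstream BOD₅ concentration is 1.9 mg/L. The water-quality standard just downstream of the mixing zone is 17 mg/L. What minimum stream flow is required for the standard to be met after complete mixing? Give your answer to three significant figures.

Set C_mix = 17: (Q·1.900 + 4230·140.0) / (Q + 4230) = 17
→ Q = 4230·(140.0 − 17)/(17 − 1.900) = 34460 L/s.

34500 L/s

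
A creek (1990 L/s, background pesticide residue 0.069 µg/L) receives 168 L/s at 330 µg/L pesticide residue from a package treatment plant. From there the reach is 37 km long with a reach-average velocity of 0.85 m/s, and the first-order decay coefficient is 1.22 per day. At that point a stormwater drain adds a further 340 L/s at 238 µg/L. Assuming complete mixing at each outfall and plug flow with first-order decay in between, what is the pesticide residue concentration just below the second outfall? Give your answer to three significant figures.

44.4 µg/L

Flow-weighted average: C = (1990·0.06900 + 168.0·330.0) / 2158 = 55580/2158 = 25.75 µg/L; combined flow 2158 L/s.
Travel time t = 37·1000 / 0.85 = 43530 s = 12.09 h.
After decay, C = 25.75 × e^(−kt) = 25.75 × 0.5408 = 13.93 µg/L.
At the second outfall, C = (2158·13.93 + 340.0·238.0) / (2158 + 340.0) = 44.43 µg/L.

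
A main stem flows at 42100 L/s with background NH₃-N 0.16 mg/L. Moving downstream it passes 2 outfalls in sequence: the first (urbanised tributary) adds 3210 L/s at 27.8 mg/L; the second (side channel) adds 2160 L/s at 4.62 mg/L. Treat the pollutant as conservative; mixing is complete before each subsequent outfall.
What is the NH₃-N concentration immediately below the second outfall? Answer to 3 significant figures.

Outfall 1: combined Q = 45310 L/s; C = (42100·0.1600 + 3210·27.80)/45310 = 2.118 mg/L.
Outfall 2: combined Q = 47470 L/s; C = (45310·2.118 + 2160·4.620)/47470 = 2.232 mg/L.

2.23 mg/L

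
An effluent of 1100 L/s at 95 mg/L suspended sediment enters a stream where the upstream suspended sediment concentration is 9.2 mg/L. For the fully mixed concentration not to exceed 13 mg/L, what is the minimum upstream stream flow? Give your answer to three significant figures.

Set C_mix = 13: (Q·9.200 + 1100·95.00) / (Q + 1100) = 13
→ Q = 1100·(95.00 − 13)/(13 − 9.200) = 23740 L/s.

23700 L/s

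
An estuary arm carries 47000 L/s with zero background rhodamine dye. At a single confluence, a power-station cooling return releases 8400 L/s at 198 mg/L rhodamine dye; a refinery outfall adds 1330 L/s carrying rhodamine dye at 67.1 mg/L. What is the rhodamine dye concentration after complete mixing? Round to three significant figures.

30.9 mg/L

After mixing, C = (47000·0 + 8400·198.0 + 1330·67.10) / 56730 = 1752000/56730 = 30.89 mg/L.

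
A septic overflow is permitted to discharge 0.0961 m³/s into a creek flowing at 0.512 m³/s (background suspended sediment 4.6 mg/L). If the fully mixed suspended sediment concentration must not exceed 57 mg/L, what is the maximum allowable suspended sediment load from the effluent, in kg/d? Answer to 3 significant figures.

Mass balance at the limit: 0.5120·4.600 + 0.09610·Cₑ = 0.6081·57 → Cₑ = 336.2 mg/L.
Load = 0.09610 m³/s × 336.2 g/m³ × 86 400 s/d = 2791 kg/d.

2790 kg/d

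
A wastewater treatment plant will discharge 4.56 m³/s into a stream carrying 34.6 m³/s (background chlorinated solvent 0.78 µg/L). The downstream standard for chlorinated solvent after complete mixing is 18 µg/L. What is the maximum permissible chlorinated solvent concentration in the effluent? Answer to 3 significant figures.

149 µg/L

At the limit, (Qr·Cr + Qe·Cₑ)/(Qr + Qe) = 18:
Cₑ = (39.16·18 − 34.60·0.7800) / 4.560 = 148.7 µg/L.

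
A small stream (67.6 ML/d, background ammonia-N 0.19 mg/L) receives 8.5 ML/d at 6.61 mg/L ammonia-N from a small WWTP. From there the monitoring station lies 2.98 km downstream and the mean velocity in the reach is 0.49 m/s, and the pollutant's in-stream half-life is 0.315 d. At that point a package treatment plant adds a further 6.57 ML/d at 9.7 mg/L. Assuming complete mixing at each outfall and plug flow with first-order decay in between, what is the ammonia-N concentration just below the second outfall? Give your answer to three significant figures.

After mixing, C = (67.60·0.1900 + 8.500·6.610) / 76.10 = 69.03/76.10 = 0.9071 mg/L; combined flow 76.10 ML/d.
Travel time t = 2.98·1000 / 0.49 = 6082 s = 1.689 h.
Half-life 0.315 d → k = ln 2 / 0.315 = 2.200 d⁻¹.
After decay, C = 0.9071 × e^(−kt) = 0.9071 × 0.8565 = 0.7769 mg/L.
Second outfall: C = (76.10·0.7769 + 6.570·9.700)/82.67 = 1.486 mg/L.

1.49 mg/L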